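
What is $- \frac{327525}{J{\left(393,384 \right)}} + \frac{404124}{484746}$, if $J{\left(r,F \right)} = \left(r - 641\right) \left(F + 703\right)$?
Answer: $\frac{44618094179}{21779314616} \approx 2.0486$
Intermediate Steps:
$J{\left(r,F \right)} = \left(-641 + r\right) \left(703 + F\right)$
$- \frac{327525}{J{\left(393,384 \right)}} + \frac{404124}{484746} = - \frac{327525}{-450623 - 246144 + 703 \cdot 393 + 384 \cdot 393} + \frac{404124}{484746} = - \frac{327525}{-450623 - 246144 + 276279 + 150912} + 404124 \cdot \frac{1}{484746} = - \frac{327525}{-269576} + \frac{67354}{80791} = \left(-327525\right) \left(- \frac{1}{269576}\right) + \frac{67354}{80791} = \frac{327525}{269576} + \frac{67354}{80791} = \frac{44618094179}{21779314616}$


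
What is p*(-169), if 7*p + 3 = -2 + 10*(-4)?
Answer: 7605/7 ≈ 1086.4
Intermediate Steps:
p = -45/7 (p = -3/7 + (-2 + 10*(-4))/7 = -3/7 + (-2 - 40)/7 = -3/7 + (⅐)*(-42) = -3/7 - 6 = -45/7 ≈ -6.4286)
p*(-169) = -45/7*(-169) = 7605/7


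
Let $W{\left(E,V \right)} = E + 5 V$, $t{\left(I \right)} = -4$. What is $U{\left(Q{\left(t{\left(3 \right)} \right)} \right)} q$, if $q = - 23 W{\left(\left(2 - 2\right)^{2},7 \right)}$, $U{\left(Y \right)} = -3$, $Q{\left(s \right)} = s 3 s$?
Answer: $2415$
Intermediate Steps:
$Q{\left(s \right)} = 3 s^{2}$ ($Q{\left(s \right)} = 3 s s = 3 s^{2}$)
$q = -805$ ($q = - 23 \left(\left(2 - 2\right)^{2} + 5 \cdot 7\right) = - 23 \left(0^{2} + 35\right) = - 23 \left(0 + 35\right) = \left(-23\right) 35 = -805$)
$U{\left(Q{\left(t{\left(3 \right)} \right)} \right)} q = \left(-3\right) \left(-805\right) = 2415$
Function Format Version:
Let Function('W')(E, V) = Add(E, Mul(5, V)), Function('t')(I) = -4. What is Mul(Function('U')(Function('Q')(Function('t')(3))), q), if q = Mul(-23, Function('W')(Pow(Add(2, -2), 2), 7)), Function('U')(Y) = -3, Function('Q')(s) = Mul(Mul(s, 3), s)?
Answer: 2415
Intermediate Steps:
Function('Q')(s) = Mul(3, Pow(s, 2)) (Function('Q')(s) = Mul(Mul(3, s), s) = Mul(3, Pow(s, 2)))
q = -805 (q = Mul(-23, Add(Pow(Add(2, -2), 2), Mul(5, 7))) = Mul(-23, Add(Pow(0, 2), 35)) = Mul(-23, Add(0, 35)) = Mul(-23, 35) = -805)
Mul(Function('U')(Function('Q')(Function('t')(3))), q) = Mul(-3, -805) = 2415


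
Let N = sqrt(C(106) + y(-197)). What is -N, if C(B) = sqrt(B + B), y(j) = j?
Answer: -I*sqrt(197 - 2*sqrt(53)) ≈ -13.507*I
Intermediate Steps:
C(B) = sqrt(2)*sqrt(B) (C(B) = sqrt(2*B) = sqrt(2)*sqrt(B))
N = sqrt(-197 + 2*sqrt(53)) (N = sqrt(sqrt(2)*sqrt(106) - 197) = sqrt(2*sqrt(53) - 197) = sqrt(-197 + 2*sqrt(53)) ≈ 13.507*I)
-N = -sqrt(-197 + 2*sqrt(53))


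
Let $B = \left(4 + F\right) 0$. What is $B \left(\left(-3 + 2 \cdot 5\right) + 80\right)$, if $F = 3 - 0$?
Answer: $0$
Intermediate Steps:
$F = 3$ ($F = 3 + 0 = 3$)
$B = 0$ ($B = \left(4 + 3\right) 0 = 7 \cdot 0 = 0$)
$B \left(\left(-3 + 2 \cdot 5\right) + 80\right) = 0 \left(\left(-3 + 2 \cdot 5\right) + 80\right) = 0 \left(\left(-3 + 10\right) + 80\right) = 0 \left(7 + 80\right) = 0 \cdot 87 = 0$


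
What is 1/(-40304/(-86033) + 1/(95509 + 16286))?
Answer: 9618059235/4505871713 ≈ 2.1346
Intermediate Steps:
1/(-40304/(-86033) + 1/(95509 + 16286)) = 1/(-40304*(-1/86033) + 1/111795) = 1/(40304/86033 + 1/111795) = 1/(4505871713/9618059235) = 9618059235/4505871713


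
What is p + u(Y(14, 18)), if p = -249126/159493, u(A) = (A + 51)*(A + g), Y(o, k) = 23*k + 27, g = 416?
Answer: 67249017366/159493 ≈ 4.2164e+5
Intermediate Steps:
Y(o, k) = 27 + 23*k
u(A) = (51 + A)*(416 + A) (u(A) = (A + 51)*(A + 416) = (51 + A)*(416 + A))
p = -249126/159493 (p = -249126*1/159493 = -249126/159493 ≈ -1.5620)
p + u(Y(14, 18)) = -249126/159493 + (21216 + (27 + 23*18)² + 467*(27 + 23*18)) = -249126/159493 + (21216 + (27 + 414)² + 467*(27 + 414)) = -249126/159493 + (21216 + 441² + 467*441) = -249126/159493 + (21216 + 194481 + 205947) = -249126/159493 + 421644 = 67249017366/159493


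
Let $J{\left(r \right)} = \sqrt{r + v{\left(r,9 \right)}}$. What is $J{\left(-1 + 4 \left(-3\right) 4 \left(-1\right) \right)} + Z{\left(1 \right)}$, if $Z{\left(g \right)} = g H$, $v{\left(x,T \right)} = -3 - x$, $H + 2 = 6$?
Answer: $4 + i \sqrt{3} \approx 4.0 + 1.732 i$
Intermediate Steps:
$H = 4$ ($H = -2 + 6 = 4$)
$J{\left(r \right)} = i \sqrt{3}$ ($J{\left(r \right)} = \sqrt{r - \left(3 + r\right)} = \sqrt{-3} = i \sqrt{3}$)
$Z{\left(g \right)} = 4 g$ ($Z{\left(g \right)} = g 4 = 4 g$)
$J{\left(-1 + 4 \left(-3\right) 4 \left(-1\right) \right)} + Z{\left(1 \right)} = i \sqrt{3} + 4 \cdot 1 = i \sqrt{3} + 4 = 4 + i \sqrt{3}$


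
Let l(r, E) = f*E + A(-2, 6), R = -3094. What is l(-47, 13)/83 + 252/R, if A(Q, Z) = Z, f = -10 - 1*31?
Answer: -117961/18343 ≈ -6.4308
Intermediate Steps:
f = -41 (f = -10 - 31 = -41)
l(r, E) = 6 - 41*E (l(r, E) = -41*E + 6 = 6 - 41*E)
l(-47, 13)/83 + 252/R = (6 - 41*13)/83 + 252/(-3094) = (6 - 533)*(1/83) + 252*(-1/3094) = -527*1/83 - 18/221 = -527/83 - 18/221 = -117961/18343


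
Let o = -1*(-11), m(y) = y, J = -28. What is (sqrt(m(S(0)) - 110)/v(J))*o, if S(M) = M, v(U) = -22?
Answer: -I*sqrt(110)/2 ≈ -5.244*I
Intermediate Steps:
o = 11
(sqrt(m(S(0)) - 110)/v(J))*o = (sqrt(0 - 110)/(-22))*11 = (sqrt(-110)*(-1/22))*11 = ((I*sqrt(110))*(-1/22))*11 = -I*sqrt(110)/22*11 = -I*sqrt(110)/2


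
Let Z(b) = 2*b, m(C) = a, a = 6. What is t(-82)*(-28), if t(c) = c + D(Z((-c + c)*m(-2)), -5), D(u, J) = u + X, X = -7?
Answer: 2492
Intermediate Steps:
m(C) = 6
D(u, J) = -7 + u (D(u, J) = u - 7 = -7 + u)
t(c) = -7 + c (t(c) = c + (-7 + 2*((-c + c)*6)) = c + (-7 + 2*(0*6)) = c + (-7 + 2*0) = c + (-7 + 0) = c - 7 = -7 + c)
t(-82)*(-28) = (-7 - 82)*(-28) = -89*(-28) = 2492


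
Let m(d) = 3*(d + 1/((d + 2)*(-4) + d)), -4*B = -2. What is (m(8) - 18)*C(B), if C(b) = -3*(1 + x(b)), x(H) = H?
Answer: -1701/64 ≈ -26.578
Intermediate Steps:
B = 1/2 (B = -1/4*(-2) = 1/2 ≈ 0.50000)
C(b) = -3 - 3*b (C(b) = -3*(1 + b) = -3 - 3*b)
m(d) = 3*d + 3/(-8 - 3*d) (m(d) = 3*(d + 1/((2 + d)*(-4) + d)) = 3*(d + 1/((-8 - 4*d) + d)) = 3*(d + 1/(-8 - 3*d)) = 3*d + 3/(-8 - 3*d))
(m(8) - 18)*C(B) = (3*(-1 + 3*8**2 + 8*8)/(8 + 3*8) - 18)*(-3 - 3*1/2) = (3*(-1 + 3*64 + 64)/(8 + 24) - 18)*(-3 - 3/2) = (3*(-1 + 192 + 64)/32 - 18)*(-9/2) = (3*(1/32)*255 - 18)*(-9/2) = (765/32 - 18)*(-9/2) = (189/32)*(-9/2) = -1701/64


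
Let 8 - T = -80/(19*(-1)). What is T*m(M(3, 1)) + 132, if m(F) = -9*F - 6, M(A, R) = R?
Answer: 1428/19 ≈ 75.158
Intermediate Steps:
m(F) = -6 - 9*F
T = 72/19 (T = 8 - (-80)/(19*(-1)) = 8 - (-80)/(-19) = 8 - (-80)*(-1)/19 = 8 - 1*80/19 = 8 - 80/19 = 72/19 ≈ 3.7895)
T*m(M(3, 1)) + 132 = 72*(-6 - 9*1)/19 + 132 = 72*(-6 - 9)/19 + 132 = (72/19)*(-15) + 132 = -1080/19 + 132 = 1428/19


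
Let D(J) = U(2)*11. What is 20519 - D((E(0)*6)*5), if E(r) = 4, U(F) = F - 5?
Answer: 20552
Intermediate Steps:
U(F) = -5 + F
D(J) = -33 (D(J) = (-5 + 2)*11 = -3*11 = -33)
20519 - D((E(0)*6)*5) = 20519 - 1*(-33) = 20519 + 33 = 20552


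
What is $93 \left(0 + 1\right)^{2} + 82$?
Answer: $175$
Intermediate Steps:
$93 \left(0 + 1\right)^{2} + 82 = 93 \cdot 1^{2} + 82 = 93 \cdot 1 + 82 = 93 + 82 = 175$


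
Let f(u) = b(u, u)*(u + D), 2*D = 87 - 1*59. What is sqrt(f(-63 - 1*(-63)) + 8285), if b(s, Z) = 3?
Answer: sqrt(8327) ≈ 91.252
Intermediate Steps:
D = 14 (D = (87 - 1*59)/2 = (87 - 59)/2 = (1/2)*28 = 14)
f(u) = 42 + 3*u (f(u) = 3*(u + 14) = 3*(14 + u) = 42 + 3*u)
sqrt(f(-63 - 1*(-63)) + 8285) = sqrt((42 + 3*(-63 - 1*(-63))) + 8285) = sqrt((42 + 3*(-63 + 63)) + 8285) = sqrt((42 + 3*0) + 8285) = sqrt((42 + 0) + 8285) = sqrt(42 + 8285) = sqrt(8327)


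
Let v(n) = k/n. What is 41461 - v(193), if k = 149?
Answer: 8001824/193 ≈ 41460.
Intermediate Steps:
v(n) = 149/n
41461 - v(193) = 41461 - 149/193 = 8001824/193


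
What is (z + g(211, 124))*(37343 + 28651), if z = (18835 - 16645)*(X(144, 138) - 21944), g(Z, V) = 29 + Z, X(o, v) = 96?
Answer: -3157606998720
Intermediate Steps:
z = -47847120 (z = (18835 - 16645)*(96 - 21944) = 2190*(-21848) = -47847120)
(z + g(211, 124))*(37343 + 28651) = (-47847120 + (29 + 211))*(37343 + 28651) = (-47847120 + 240)*65994 = -47846880*65994 = -3157606998720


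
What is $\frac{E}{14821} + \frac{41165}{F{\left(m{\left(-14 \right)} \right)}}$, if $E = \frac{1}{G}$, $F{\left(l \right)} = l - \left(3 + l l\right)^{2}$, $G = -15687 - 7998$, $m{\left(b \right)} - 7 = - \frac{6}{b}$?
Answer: $- \frac{771007606137642}{63267224450345} \approx -12.187$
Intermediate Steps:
$m{\left(b \right)} = 7 - \frac{6}{b}$
$G = -23685$
$F{\left(l \right)} = l - \left(3 + l^{2}\right)^{2}$
$E = - \frac{1}{23685}$ ($E = \frac{1}{-23685} = - \frac{1}{23685} \approx -4.2221 \cdot 10^{-5}$)
$\frac{E}{14821} + \frac{41165}{F{\left(m{\left(-14 \right)} \right)}} = - \frac{1}{23685 \cdot 14821} + \frac{41165}{\left(7 - \frac{6}{-14}\right) - \left(3 + \left(7 - \frac{6}{-14}\right)^{2}\right)^{2}} = \left(- \frac{1}{23685}\right) \frac{1}{14821} + \frac{41165}{\left(7 - - \frac{3}{7}\right) - \left(3 + \left(7 - - \frac{3}{7}\right)^{2}\right)^{2}} = - \frac{1}{351035385} + \frac{41165}{\left(7 + \frac{3}{7}\right) - \left(3 + \left(7 + \frac{3}{7}\right)^{2}\right)^{2}} = - \frac{1}{351035385} + \frac{41165}{\frac{52}{7} - \left(3 + \left(\frac{52}{7}\right)^{2}\right)^{2}} = - \frac{1}{351035385} + \frac{41165}{\frac{52}{7} - \left(3 + \frac{2704}{49}\right)^{2}} = - \frac{1}{351035385} + \frac{41165}{\frac{52}{7} - \left(\frac{2851}{49}\right)^{2}} = - \frac{1}{351035385} + \frac{41165}{\frac{52}{7} - \frac{8128201}{2401}} = - \frac{1}{351035385} + \frac{41165}{- \frac{8110365}{2401}} = - \frac{1}{351035385} + 41165 \left(- \frac{2401}{8110365}\right) = - \frac{1}{351035385} - \frac{19767433}{1622073} = - \frac{771007606137642}{63267224450345}$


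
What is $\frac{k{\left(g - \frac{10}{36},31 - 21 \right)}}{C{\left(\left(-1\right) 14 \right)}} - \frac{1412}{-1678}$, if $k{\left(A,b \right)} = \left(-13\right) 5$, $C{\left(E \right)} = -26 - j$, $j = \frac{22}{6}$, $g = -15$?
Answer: $\frac{226439}{74671} \approx 3.0325$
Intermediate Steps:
$j = \frac{11}{3}$ ($j = 22 \cdot \frac{1}{6} = \frac{11}{3} \approx 3.6667$)
$C{\left(E \right)} = - \frac{89}{3}$ ($C{\left(E \right)} = -26 - \frac{11}{3} = - \frac{89}{3}$)
$k{\left(A,b \right)} = -65$
$\frac{k{\left(g - \frac{10}{36},31 - 21 \right)}}{C{\left(\left(-1\right) 14 \right)}} - \frac{1412}{-1678} = - \frac{65}{- \frac{89}{3}} - \frac{1412}{-1678} = \left(-65\right) \left(- \frac{3}{89}\right) - - \frac{706}{839} = \frac{195}{89} + \frac{706}{839} = \frac{226439}{74671}$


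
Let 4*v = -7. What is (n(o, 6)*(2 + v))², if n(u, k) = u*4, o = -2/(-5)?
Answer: 4/25 ≈ 0.16000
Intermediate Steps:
o = ⅖ (o = -2*(-⅕) = ⅖ ≈ 0.40000)
v = -7/4 (v = (¼)*(-7) = -7/4 ≈ -1.7500)
n(u, k) = 4*u
(n(o, 6)*(2 + v))² = ((4*(⅖))*(2 - 7/4))² = ((8/5)*(¼))² = (⅖)² = 4/25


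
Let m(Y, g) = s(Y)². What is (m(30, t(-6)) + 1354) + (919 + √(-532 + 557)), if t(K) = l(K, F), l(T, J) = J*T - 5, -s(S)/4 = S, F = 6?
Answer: 16678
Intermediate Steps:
s(S) = -4*S
l(T, J) = -5 + J*T
t(K) = -5 + 6*K
m(Y, g) = 16*Y² (m(Y, g) = (-4*Y)² = 16*Y²)
(m(30, t(-6)) + 1354) + (919 + √(-532 + 557)) = (16*30² + 1354) + (919 + √(-532 + 557)) = (16*900 + 1354) + (919 + √25) = (14400 + 1354) + (919 + 5) = 15754 + 924 = 16678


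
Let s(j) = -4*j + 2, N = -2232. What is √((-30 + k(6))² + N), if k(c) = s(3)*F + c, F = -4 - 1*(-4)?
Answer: 6*I*√46 ≈ 40.694*I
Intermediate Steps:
F = 0 (F = -4 + 4 = 0)
s(j) = 2 - 4*j
k(c) = c (k(c) = (2 - 4*3)*0 + c = (2 - 12)*0 + c = -10*0 + c = 0 + c = c)
√((-30 + k(6))² + N) = √((-30 + 6)² - 2232) = √((-24)² - 2232) = √(576 - 2232) = √(-1656) = 6*I*√46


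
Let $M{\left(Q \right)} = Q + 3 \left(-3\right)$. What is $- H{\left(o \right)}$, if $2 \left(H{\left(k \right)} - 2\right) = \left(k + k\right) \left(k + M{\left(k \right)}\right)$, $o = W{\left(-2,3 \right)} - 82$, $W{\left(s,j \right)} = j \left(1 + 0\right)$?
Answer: $-13195$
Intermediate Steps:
$W{\left(s,j \right)} = j$ ($W{\left(s,j \right)} = j 1 = j$)
$M{\left(Q \right)} = -9 + Q$ ($M{\left(Q \right)} = Q - 9 = -9 + Q$)
$o = -79$ ($o = 3 - 82 = -79$)
$H{\left(k \right)} = 2 + k \left(-9 + 2 k\right)$ ($H{\left(k \right)} = 2 + \frac{\left(k + k\right) \left(k + \left(-9 + k\right)\right)}{2} = 2 + \frac{2 k \left(-9 + 2 k\right)}{2} = 2 + k \left(-9 + 2 k\right)$)
$- H{\left(o \right)} = - (2 + \left(-79\right)^{2} - 79 \left(-9 - 79\right)) = - (2 + 6241 - -6952) = - (2 + 6241 + 6952) = \left(-1\right) 13195 = -13195$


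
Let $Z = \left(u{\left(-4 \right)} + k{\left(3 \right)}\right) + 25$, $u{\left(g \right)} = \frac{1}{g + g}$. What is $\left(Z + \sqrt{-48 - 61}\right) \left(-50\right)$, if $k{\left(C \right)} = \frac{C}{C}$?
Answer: $- \frac{5175}{4} - 50 i \sqrt{109} \approx -1293.8 - 522.02 i$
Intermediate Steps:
$u{\left(g \right)} = \frac{1}{2 g}$
$k{\left(C \right)} = 1$
$Z = \frac{207}{8}$ ($Z = \left(\frac{1}{2 \left(-4\right)} + 1\right) + 25 = \left(\frac{1}{2} \left(- \frac{1}{4}\right) + 1\right) + 25 = \left(- \frac{1}{8} + 1\right) + 25 = \frac{7}{8} + 25 = \frac{207}{8} \approx 25.875$)
$\left(Z + \sqrt{-48 - 61}\right) \left(-50\right) = \left(\frac{207}{8} + \sqrt{-48 - 61}\right) \left(-50\right) = \left(\frac{207}{8} + \sqrt{-109}\right) \left(-50\right) = \left(\frac{207}{8} + i \sqrt{109}\right) \left(-50\right) = - \frac{5175}{4} - 50 i \sqrt{109}$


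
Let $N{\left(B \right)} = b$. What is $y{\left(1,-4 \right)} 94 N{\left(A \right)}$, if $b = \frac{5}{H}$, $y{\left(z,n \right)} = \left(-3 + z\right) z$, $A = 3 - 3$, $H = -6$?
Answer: $\frac{470}{3} \approx 156.67$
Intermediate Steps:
$A = 0$
$y{\left(z,n \right)} = z \left(-3 + z\right)$
$b = - \frac{5}{6}$ ($b = \frac{5}{-6} = 5 \left(- \frac{1}{6}\right) = - \frac{5}{6} \approx -0.83333$)
$N{\left(B \right)} = - \frac{5}{6}$
$y{\left(1,-4 \right)} 94 N{\left(A \right)} = 1 \left(-3 + 1\right) 94 \left(- \frac{5}{6}\right) = 1 \left(-2\right) 94 \left(- \frac{5}{6}\right) = \left(-2\right) 94 \left(- \frac{5}{6}\right) = \left(-188\right) \left(- \frac{5}{6}\right) = \frac{470}{3}$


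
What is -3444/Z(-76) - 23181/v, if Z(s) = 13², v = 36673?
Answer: -770529/36673 ≈ -21.011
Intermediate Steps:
Z(s) = 169
-3444/Z(-76) - 23181/v = -3444/169 - 23181/36673 = -770529/36673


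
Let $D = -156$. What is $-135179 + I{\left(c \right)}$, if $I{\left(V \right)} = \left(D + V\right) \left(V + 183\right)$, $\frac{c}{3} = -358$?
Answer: $960751$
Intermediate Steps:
$c = -1074$ ($c = 3 \left(-358\right) = -1074$)
$I{\left(V \right)} = \left(-156 + V\right) \left(183 + V\right)$ ($I{\left(V \right)} = \left(-156 + V\right) \left(V + 183\right) = \left(-156 + V\right) \left(183 + V\right)$)
$-135179 + I{\left(c \right)} = -135179 + \left(-28548 + \left(-1074\right)^{2} + 27 \left(-1074\right)\right) = -135179 - -1095930 = -135179 + 1095930 = 960751$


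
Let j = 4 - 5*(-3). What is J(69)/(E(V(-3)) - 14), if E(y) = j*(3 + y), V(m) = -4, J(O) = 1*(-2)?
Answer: 2/33 ≈ 0.060606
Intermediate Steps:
j = 19 (j = 4 + 15 = 19)
J(O) = -2
E(y) = 57 + 19*y (E(y) = 19*(3 + y) = 57 + 19*y)
J(69)/(E(V(-3)) - 14) = -2/((57 + 19*(-4)) - 14) = -2/((57 - 76) - 14) = -2/(-19 - 14) = -2/(-33) = -2*(-1/33) = 2/33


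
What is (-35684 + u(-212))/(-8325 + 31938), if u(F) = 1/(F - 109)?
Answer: -11454565/7579773 ≈ -1.5112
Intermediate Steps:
u(F) = 1/(-109 + F)
(-35684 + u(-212))/(-8325 + 31938) = (-35684 + 1/(-109 - 212))/(-8325 + 31938) = (-35684 + 1/(-321))/23613 = (-35684 - 1/321)*(1/23613) = -11454565/321*1/23613 = -11454565/7579773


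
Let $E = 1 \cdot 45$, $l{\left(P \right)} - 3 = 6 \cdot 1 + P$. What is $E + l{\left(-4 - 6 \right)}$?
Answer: $44$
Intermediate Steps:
$l{\left(P \right)} = 9 + P$ ($l{\left(P \right)} = 3 + \left(6 \cdot 1 + P\right) = 3 + \left(6 + P\right) = 9 + P$)
$E = 45$
$E + l{\left(-4 - 6 \right)} = 45 + \left(9 - 10\right) = 45 - 1 = 44$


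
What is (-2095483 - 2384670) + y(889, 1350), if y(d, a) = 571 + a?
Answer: -4478232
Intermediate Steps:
(-2095483 - 2384670) + y(889, 1350) = (-2095483 - 2384670) + (571 + 1350) = -4480153 + 1921 = -4478232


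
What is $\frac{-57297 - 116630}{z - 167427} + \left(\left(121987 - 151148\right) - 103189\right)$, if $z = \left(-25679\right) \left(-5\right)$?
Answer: $- \frac{303865369}{2296} \approx -1.3235 \cdot 10^{5}$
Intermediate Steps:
$z = 128395$
$\frac{-57297 - 116630}{z - 167427} + \left(\left(121987 - 151148\right) - 103189\right) = \frac{-57297 - 116630}{128395 - 167427} + \left(\left(121987 - 151148\right) - 103189\right) = - \frac{173927}{-39032} - 132350 = \left(-173927\right) \left(- \frac{1}{39032}\right) - 132350 = \frac{10231}{2296} - 132350 = - \frac{303865369}{2296}$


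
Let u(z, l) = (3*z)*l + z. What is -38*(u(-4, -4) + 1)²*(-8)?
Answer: 615600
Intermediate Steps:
u(z, l) = z + 3*l*z (u(z, l) = 3*l*z + z = z + 3*l*z)
-38*(u(-4, -4) + 1)²*(-8) = -38*(-4*(1 + 3*(-4)) + 1)²*(-8) = -38*(-4*(1 - 12) + 1)²*(-8) = -38*(-4*(-11) + 1)²*(-8) = -38*(44 + 1)²*(-8) = -38*45²*(-8) = -38*2025*(-8) = -76950*(-8) = 615600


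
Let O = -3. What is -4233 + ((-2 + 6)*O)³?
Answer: -5961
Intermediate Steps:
-4233 + ((-2 + 6)*O)³ = -4233 + ((-2 + 6)*(-3))³ = -4233 + (4*(-3))³ = -4233 + (-12)³ = -4233 - 1728 = -5961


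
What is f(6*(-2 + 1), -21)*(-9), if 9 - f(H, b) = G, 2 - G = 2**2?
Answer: -99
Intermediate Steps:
G = -2 (G = 2 - 1*2**2 = 2 - 1*4 = 2 - 4 = -2)
f(H, b) = 11 (f(H, b) = 9 - 1*(-2) = 9 + 2 = 11)
f(6*(-2 + 1), -21)*(-9) = 11*(-9) = -99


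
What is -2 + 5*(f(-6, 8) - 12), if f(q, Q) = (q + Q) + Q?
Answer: -12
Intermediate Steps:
f(q, Q) = q + 2*Q (f(q, Q) = (Q + q) + Q = q + 2*Q)
-2 + 5*(f(-6, 8) - 12) = -2 + 5*((-6 + 2*8) - 12) = -2 + 5*((-6 + 16) - 12) = -2 + 5*(10 - 12) = -2 + 5*(-2) = -2 - 10 = -12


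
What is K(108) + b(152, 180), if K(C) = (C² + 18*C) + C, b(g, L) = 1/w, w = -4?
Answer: 54863/4 ≈ 13716.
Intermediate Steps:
b(g, L) = -¼ (b(g, L) = 1/(-4) = -¼)
K(C) = C² + 19*C
K(108) + b(152, 180) = 108*(19 + 108) - ¼ = 108*127 - ¼ = 13716 - ¼ = 54863/4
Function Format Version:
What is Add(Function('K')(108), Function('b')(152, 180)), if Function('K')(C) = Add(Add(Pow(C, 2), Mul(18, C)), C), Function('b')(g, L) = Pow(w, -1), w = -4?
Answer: Rational(54863, 4) ≈ 13716.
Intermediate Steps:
Function('b')(g, L) = Rational(-1, 4) (Function('b')(g, L) = Pow(-4, -1) = Rational(-1, 4))
Function('K')(C) = Add(Pow(C, 2), Mul(19, C))
Add(Function('K')(108), Function('b')(152, 180)) = Add(Mul(108, Add(19, 108)), Rational(-1, 4)) = Add(Mul(108, 127), Rational(-1, 4)) = Add(13716, Rational(-1, 4)) = Rational(54863, 4)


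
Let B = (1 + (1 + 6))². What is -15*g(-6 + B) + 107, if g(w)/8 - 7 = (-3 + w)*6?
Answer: -40333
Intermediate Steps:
B = 64 (B = (1 + 7)² = 8² = 64)
g(w) = -88 + 48*w (g(w) = 56 + 8*((-3 + w)*6) = 56 + 8*(-18 + 6*w) = 56 + (-144 + 48*w) = -88 + 48*w)
-15*g(-6 + B) + 107 = -15*(-88 + 48*(-6 + 64)) + 107 = -15*(-88 + 48*58) + 107 = -15*(-88 + 2784) + 107 = -15*2696 + 107 = -40440 + 107 = -40333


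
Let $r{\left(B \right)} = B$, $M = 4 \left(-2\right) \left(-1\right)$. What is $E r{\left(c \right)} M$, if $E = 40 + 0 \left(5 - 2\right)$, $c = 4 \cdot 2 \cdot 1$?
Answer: $2560$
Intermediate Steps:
$M = 8$ ($M = \left(-8\right) \left(-1\right) = 8$)
$c = 8$ ($c = 8 \cdot 1 = 8$)
$E = 40$ ($E = 40 + 0 \cdot 3 = 40 + 0 = 40$)
$E r{\left(c \right)} M = 40 \cdot 8 \cdot 8 = 320 \cdot 8 = 2560$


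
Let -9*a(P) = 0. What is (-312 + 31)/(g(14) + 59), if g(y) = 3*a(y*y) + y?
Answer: -281/73 ≈ -3.8493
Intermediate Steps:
a(P) = 0 (a(P) = -⅑*0 = 0)
g(y) = y (g(y) = 3*0 + y = 0 + y = y)
(-312 + 31)/(g(14) + 59) = (-312 + 31)/(14 + 59) = -281/73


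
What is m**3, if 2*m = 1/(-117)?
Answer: -1/12812904 ≈ -7.8046e-8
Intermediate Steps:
m = -1/234 (m = (1/2)/(-117) = (1/2)*(-1/117) = -1/234 ≈ -0.0042735)
m**3 = (-1/234)**3 = -1/12812904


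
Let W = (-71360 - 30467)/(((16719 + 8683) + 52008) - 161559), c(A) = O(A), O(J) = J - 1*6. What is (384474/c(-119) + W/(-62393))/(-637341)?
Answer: 2018607144872393/418279613253367125 ≈ 0.0048260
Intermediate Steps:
O(J) = -6 + J (O(J) = J - 6 = -6 + J)
c(A) = -6 + A
W = 101827/84149 (W = -101827/((25402 + 52008) - 161559) = -101827/(77410 - 161559) = -101827/(-84149) = -101827*(-1/84149) = 101827/84149 ≈ 1.2101)
(384474/c(-119) + W/(-62393))/(-637341) = (384474/(-6 - 119) + (101827/84149)/(-62393))/(-637341) = (384474/(-125) + (101827/84149)*(-1/62393))*(-1/637341) = (384474*(-1/125) - 101827/5250308557)*(-1/637341) = (-384474/125 - 101827/5250308557)*(-1/637341) = -2018607144872393/656288569625*(-1/637341) = 2018607144872393/418279613253367125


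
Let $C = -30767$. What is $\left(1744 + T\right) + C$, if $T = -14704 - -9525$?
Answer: $-34202$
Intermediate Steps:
$T = -5179$ ($T = -14704 + 9525 = -5179$)
$\left(1744 + T\right) + C = \left(1744 - 5179\right) - 30767 = -3435 - 30767 = -34202$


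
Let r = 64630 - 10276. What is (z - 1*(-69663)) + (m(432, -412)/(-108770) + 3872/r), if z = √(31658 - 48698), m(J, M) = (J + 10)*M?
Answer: 102965966833699/1478021145 + 4*I*√1065 ≈ 69665.0 + 130.54*I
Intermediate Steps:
r = 54354
m(J, M) = M*(10 + J) (m(J, M) = (10 + J)*M = M*(10 + J))
z = 4*I*√1065 (z = √(-17040) = 4*I*√1065 ≈ 130.54*I)
(z - 1*(-69663)) + (m(432, -412)/(-108770) + 3872/r) = (4*I*√1065 - 1*(-69663)) + (-412*(10 + 432)/(-108770) + 3872/54354) = (4*I*√1065 + 69663) + (-412*442*(-1/108770) + 3872*(1/54354)) = (69663 + 4*I*√1065) + (-182104*(-1/108770) + 1936/27177) = (69663 + 4*I*√1065) + (91052/54385 + 1936/27177) = (69663 + 4*I*√1065) + 2579809564/1478021145 = 102965966833699/1478021145 + 4*I*√1065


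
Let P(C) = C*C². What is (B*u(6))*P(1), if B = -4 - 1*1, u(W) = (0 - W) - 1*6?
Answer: 60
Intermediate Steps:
P(C) = C³
u(W) = -6 - W (u(W) = -W - 6 = -6 - W)
B = -5 (B = -4 - 1 = -5)
(B*u(6))*P(1) = -5*(-6 - 1*6)*1³ = -5*(-6 - 6)*1 = -5*(-12)*1 = 60*1 = 60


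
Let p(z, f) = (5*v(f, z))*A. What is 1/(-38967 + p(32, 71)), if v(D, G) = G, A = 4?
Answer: -1/38327 ≈ -2.6091e-5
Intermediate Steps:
p(z, f) = 20*z (p(z, f) = (5*z)*4 = 20*z)
1/(-38967 + p(32, 71)) = 1/(-38967 + 20*32) = 1/(-38967 + 640) = 1/(-38327) = -1/38327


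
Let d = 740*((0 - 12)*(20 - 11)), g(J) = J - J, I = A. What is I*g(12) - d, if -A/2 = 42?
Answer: 79920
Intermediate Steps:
A = -84 (A = -2*42 = -84)
I = -84
g(J) = 0
d = -79920 (d = 740*(-12*9) = 740*(-108) = -79920)
I*g(12) - d = -84*0 - 1*(-79920) = 0 + 79920 = 79920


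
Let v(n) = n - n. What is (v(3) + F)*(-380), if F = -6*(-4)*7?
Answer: -63840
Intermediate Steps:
v(n) = 0
F = 168 (F = 24*7 = 168)
(v(3) + F)*(-380) = (0 + 168)*(-380) = 168*(-380) = -63840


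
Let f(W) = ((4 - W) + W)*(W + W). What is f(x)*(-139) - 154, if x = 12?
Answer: -13498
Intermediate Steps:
f(W) = 8*W (f(W) = 4*(2*W) = 8*W)
f(x)*(-139) - 154 = (8*12)*(-139) - 154 = 96*(-139) - 154 = -13344 - 154 = -13498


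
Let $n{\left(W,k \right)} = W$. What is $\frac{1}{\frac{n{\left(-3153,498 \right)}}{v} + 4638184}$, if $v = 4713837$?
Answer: $\frac{1571279}{7287881116285} \approx 2.156 \cdot 10^{-7}$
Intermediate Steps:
$\frac{1}{\frac{n{\left(-3153,498 \right)}}{v} + 4638184} = \frac{1}{- \frac{3153}{4713837} + 4638184} = \frac{1}{\left(-3153\right) \frac{1}{4713837} + 4638184} = \frac{1}{- \frac{1051}{1571279} + 4638184} = \frac{1}{\frac{7287881116285}{1571279}} = \frac{1571279}{7287881116285}$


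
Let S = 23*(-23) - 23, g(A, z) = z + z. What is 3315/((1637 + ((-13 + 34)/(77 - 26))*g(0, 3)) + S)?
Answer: 56355/18487 ≈ 3.0484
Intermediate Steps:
g(A, z) = 2*z
S = -552 (S = -529 - 23 = -552)
3315/((1637 + ((-13 + 34)/(77 - 26))*g(0, 3)) + S) = 3315/((1637 + ((-13 + 34)/(77 - 26))*(2*3)) - 552) = 3315/((1637 + (21/51)*6) - 552) = 3315/((1637 + (21*(1/51))*6) - 552) = 3315/((1637 + (7/17)*6) - 552) = 3315/((1637 + 42/17) - 552) = 3315/(27871/17 - 552) = 3315/(18487/17) = 3315*(17/18487) = 56355/18487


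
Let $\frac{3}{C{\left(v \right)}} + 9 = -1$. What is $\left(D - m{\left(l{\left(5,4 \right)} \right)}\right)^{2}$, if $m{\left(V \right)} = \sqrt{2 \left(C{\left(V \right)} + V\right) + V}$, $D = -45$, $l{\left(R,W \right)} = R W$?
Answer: $\frac{10422}{5} + 54 \sqrt{165} \approx 2778.0$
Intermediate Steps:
$C{\left(v \right)} = - \frac{3}{10}$ ($C{\left(v \right)} = \frac{3}{-9 - 1} = \frac{3}{-10} = 3 \left(- \frac{1}{10}\right) = - \frac{3}{10}$)
$m{\left(V \right)} = \sqrt{- \frac{3}{5} + 3 V}$ ($m{\left(V \right)} = \sqrt{2 \left(- \frac{3}{10} + V\right) + V} = \sqrt{\left(- \frac{3}{5} + 2 V\right) + V} = \sqrt{- \frac{3}{5} + 3 V}$)
$\left(D - m{\left(l{\left(5,4 \right)} \right)}\right)^{2} = \left(-45 - \frac{\sqrt{-15 + 75 \cdot 5 \cdot 4}}{5}\right)^{2} = \left(-45 - \frac{\sqrt{-15 + 75 \cdot 20}}{5}\right)^{2} = \left(-45 - \frac{\sqrt{-15 + 1500}}{5}\right)^{2} = \left(-45 - \frac{\sqrt{1485}}{5}\right)^{2} = \left(-45 - \frac{3 \sqrt{165}}{5}\right)^{2}$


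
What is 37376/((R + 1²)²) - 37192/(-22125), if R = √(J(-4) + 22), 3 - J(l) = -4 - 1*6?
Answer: 7453244488/6394125 - 18688*√35/289 ≈ 783.08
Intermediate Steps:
J(l) = 13 (J(l) = 3 - (-4 - 1*6) = 3 - (-4 - 6) = 3 - 1*(-10) = 3 + 10 = 13)
R = √35 (R = √(13 + 22) = √35 ≈ 5.9161)
37376/((R + 1²)²) - 37192/(-22125) = 37376/((√35 + 1²)²) - 37192/(-22125) = 37376/((√35 + 1)²) - 37192*(-1/22125) = 37376/((1 + √35)²) + 37192/22125 = 37376/(1 + √35)² + 37192/22125 = 37192/22125 + 37376/(1 + √35)²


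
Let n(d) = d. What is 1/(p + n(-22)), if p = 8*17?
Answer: 1/114 ≈ 0.0087719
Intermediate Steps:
p = 136
1/(p + n(-22)) = 1/(136 - 22) = 1/114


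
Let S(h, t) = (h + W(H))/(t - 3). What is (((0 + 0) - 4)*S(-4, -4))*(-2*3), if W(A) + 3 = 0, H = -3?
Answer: 24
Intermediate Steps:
W(A) = -3 (W(A) = -3 + 0 = -3)
S(h, t) = (-3 + h)/(-3 + t) (S(h, t) = (h - 3)/(t - 3) = (-3 + h)/(-3 + t))
(((0 + 0) - 4)*S(-4, -4))*(-2*3) = (((0 + 0) - 4)*((-3 - 4)/(-3 - 4)))*(-2*3) = ((0 - 4)*(-7/(-7)))*(-6) = -(-4)*(-7)/7*(-6) = -4*1*(-6) = -4*(-6) = 24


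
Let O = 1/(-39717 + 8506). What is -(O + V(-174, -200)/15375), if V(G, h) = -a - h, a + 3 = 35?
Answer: -1742691/159956375 ≈ -0.010895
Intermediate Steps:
a = 32 (a = -3 + 35 = 32)
V(G, h) = -32 - h (V(G, h) = -1*32 - h = -32 - h)
O = -1/31211 (O = 1/(-31211) = -1/31211 ≈ -3.2040e-5)
-(O + V(-174, -200)/15375) = -(-1/31211 + (-32 - 1*(-200))/15375) = -(-1/31211 + (-32 + 200)*(1/15375)) = -(-1/31211 + 168*(1/15375)) = -(-1/31211 + 56/5125) = -1*1742691/159956375 = -1742691/159956375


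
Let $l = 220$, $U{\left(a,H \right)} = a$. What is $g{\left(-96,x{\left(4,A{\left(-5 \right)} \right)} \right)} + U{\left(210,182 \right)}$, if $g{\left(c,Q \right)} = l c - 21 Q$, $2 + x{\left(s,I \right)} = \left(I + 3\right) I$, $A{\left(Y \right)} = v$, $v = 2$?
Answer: $-21078$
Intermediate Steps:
$A{\left(Y \right)} = 2$
$x{\left(s,I \right)} = -2 + I \left(3 + I\right)$ ($x{\left(s,I \right)} = -2 + \left(I + 3\right) I = -2 + \left(3 + I\right) I = -2 + I \left(3 + I\right)$)
$g{\left(c,Q \right)} = - 21 Q + 220 c$ ($g{\left(c,Q \right)} = 220 c - 21 Q = - 21 Q + 220 c$)
$g{\left(-96,x{\left(4,A{\left(-5 \right)} \right)} \right)} + U{\left(210,182 \right)} = \left(- 21 \left(-2 + 2^{2} + 3 \cdot 2\right) + 220 \left(-96\right)\right) + 210 = \left(- 21 \left(-2 + 4 + 6\right) - 21120\right) + 210 = \left(\left(-21\right) 8 - 21120\right) + 210 = \left(-168 - 21120\right) + 210 = -21288 + 210 = -21078$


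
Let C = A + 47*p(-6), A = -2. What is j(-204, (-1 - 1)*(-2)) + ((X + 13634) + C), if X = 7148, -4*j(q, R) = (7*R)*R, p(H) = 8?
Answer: 21128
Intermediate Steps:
j(q, R) = -7*R²/4 (j(q, R) = -7*R*R/4 = -7*R²/4)
C = 374 (C = -2 + 47*8 = -2 + 376 = 374)
j(-204, (-1 - 1)*(-2)) + ((X + 13634) + C) = -7*4*(-1 - 1)²/4 + ((7148 + 13634) + 374) = -7*(-2*(-2))²/4 + (20782 + 374) = -7/4*4² + 21156 = -7/4*16 + 21156 = -28 + 21156 = 21128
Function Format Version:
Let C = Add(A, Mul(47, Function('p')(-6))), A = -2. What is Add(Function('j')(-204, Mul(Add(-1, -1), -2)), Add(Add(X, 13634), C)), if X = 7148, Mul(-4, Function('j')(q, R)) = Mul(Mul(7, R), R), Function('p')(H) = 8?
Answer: 21128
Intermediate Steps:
Function('j')(q, R) = Mul(Rational(-7, 4), Pow(R, 2)) (Function('j')(q, R) = Mul(Rational(-1, 4), Mul(Mul(7, R), R)) = Mul(Rational(-1, 4), Mul(7, Pow(R, 2))) = Mul(Rational(-7, 4), Pow(R, 2)))
C = 374 (C = Add(-2, Mul(47, 8)) = Add(-2, 376) = 374)
Add(Function('j')(-204, Mul(Add(-1, -1), -2)), Add(Add(X, 13634), C)) = Add(Mul(Rational(-7, 4), Pow(Mul(Add(-1, -1), -2), 2)), Add(Add(7148, 13634), 374)) = Add(Mul(Rational(-7, 4), Pow(Mul(-2, -2), 2)), Add(20782, 374)) = Add(Mul(Rational(-7, 4), Pow(4, 2)), 21156) = Add(Mul(Rational(-7, 4), 16), 21156) = Add(-28, 21156) = 21128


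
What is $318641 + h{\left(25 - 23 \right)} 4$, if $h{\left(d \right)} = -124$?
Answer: $318145$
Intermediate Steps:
$318641 + h{\left(25 - 23 \right)} 4 = 318641 - 496 = 318145$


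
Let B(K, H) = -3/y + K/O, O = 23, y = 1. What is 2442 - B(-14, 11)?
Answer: 56249/23 ≈ 2445.6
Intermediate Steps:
B(K, H) = -3 + K/23 (B(K, H) = -3/1 + K/23 = -3*1 + K*(1/23) = -3 + K/23)
2442 - B(-14, 11) = 2442 - (-3 + (1/23)*(-14)) = 2442 - (-3 - 14/23) = 2442 - 1*(-83/23) = 2442 + 83/23 = 56249/23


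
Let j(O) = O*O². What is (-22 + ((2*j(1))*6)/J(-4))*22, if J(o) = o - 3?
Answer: -3652/7 ≈ -521.71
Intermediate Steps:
j(O) = O³
J(o) = -3 + o
(-22 + ((2*j(1))*6)/J(-4))*22 = (-22 + ((2*1³)*6)/(-3 - 4))*22 = (-22 + ((2*1)*6)/(-7))*22 = (-22 + (2*6)*(-⅐))*22 = (-22 + 12*(-⅐))*22 = (-22 - 12/7)*22 = -166/7*22 = -3652/7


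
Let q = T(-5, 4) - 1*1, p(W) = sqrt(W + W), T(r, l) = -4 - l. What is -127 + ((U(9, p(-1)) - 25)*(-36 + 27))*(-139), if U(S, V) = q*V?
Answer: -31402 - 11259*I*sqrt(2) ≈ -31402.0 - 15923.0*I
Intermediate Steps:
p(W) = sqrt(2)*sqrt(W) (p(W) = sqrt(2*W) = sqrt(2)*sqrt(W))
q = -9 (q = (-4 - 1*4) - 1*1 = (-4 - 4) - 1 = -8 - 1 = -9)
U(S, V) = -9*V
-127 + ((U(9, p(-1)) - 25)*(-36 + 27))*(-139) = -127 + ((-9*sqrt(2)*sqrt(-1) - 25)*(-36 + 27))*(-139) = -127 + ((-9*sqrt(2)*I - 25)*(-9))*(-139) = -127 + ((-9*I*sqrt(2) - 25)*(-9))*(-139) = -127 + ((-25 - 9*I*sqrt(2))*(-9))*(-139) = -127 + (225 + 81*I*sqrt(2))*(-139) = -127 + (-31275 - 11259*I*sqrt(2)) = -31402 - 11259*I*sqrt(2)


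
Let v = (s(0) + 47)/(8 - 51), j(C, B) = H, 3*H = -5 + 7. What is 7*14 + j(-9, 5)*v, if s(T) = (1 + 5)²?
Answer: 12476/129 ≈ 96.713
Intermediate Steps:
H = ⅔ (H = (-5 + 7)/3 = (⅓)*2 = ⅔ ≈ 0.66667)
s(T) = 36 (s(T) = 6² = 36)
j(C, B) = ⅔
v = -83/43 (v = (36 + 47)/(8 - 51) = 83/(-43) = 83*(-1/43) = -83/43 ≈ -1.9302)
7*14 + j(-9, 5)*v = 7*14 + (⅔)*(-83/43) = 98 - 166/129 = 12476/129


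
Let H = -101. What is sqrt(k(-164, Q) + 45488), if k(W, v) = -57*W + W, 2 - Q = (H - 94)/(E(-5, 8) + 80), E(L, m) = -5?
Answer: 4*sqrt(3417) ≈ 233.82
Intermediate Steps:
Q = 23/5 (Q = 2 - (-101 - 94)/(-5 + 80) = 2 - (-195)/75 = 2 - 1*(-13/5) = 2 + 13/5 = 23/5 ≈ 4.6000)
k(W, v) = -56*W
sqrt(k(-164, Q) + 45488) = sqrt(-56*(-164) + 45488) = sqrt(9184 + 45488) = sqrt(54672) = 4*sqrt(3417)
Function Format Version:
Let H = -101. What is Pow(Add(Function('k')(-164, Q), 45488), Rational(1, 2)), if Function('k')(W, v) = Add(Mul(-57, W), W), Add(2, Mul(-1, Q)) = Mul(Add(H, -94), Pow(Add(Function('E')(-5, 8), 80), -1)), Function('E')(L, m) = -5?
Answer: Mul(4, Pow(3417, Rational(1, 2))) ≈ 233.82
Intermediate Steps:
Q = Rational(23, 5) (Q = Add(2, Mul(-1, Mul(Add(-101, -94), Pow(Add(-5, 80), -1)))) = Add(2, Mul(-1, Mul(-195, Pow(75, -1)))) = Add(2, Mul(-1, Mul(-195, Rational(1, 75)))) = Add(2, Mul(-1, Rational(-13, 5))) = Add(2, Rational(13, 5)) = Rational(23, 5) ≈ 4.6000)
Function('k')(W, v) = Mul(-56, W)
Pow(Add(Function('k')(-164, Q), 45488), Rational(1, 2)) = Pow(Add(Mul(-56, -164), 45488), Rational(1, 2)) = Pow(Add(9184, 45488), Rational(1, 2)) = Pow(54672, Rational(1, 2)) = Mul(4, Pow(3417, Rational(1, 2)))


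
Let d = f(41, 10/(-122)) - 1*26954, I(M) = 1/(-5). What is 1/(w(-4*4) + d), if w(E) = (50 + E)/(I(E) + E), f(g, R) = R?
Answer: -4941/133190489 ≈ -3.7097e-5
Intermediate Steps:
I(M) = -1/5
d = -1644199/61 (d = 10/(-122) - 1*26954 = 10*(-1/122) - 26954 = -5/61 - 26954 = -1644199/61 ≈ -26954.)
w(E) = (50 + E)/(-1/5 + E)
1/(w(-4*4) + d) = 1/(5*(50 - 4*4)/(-1 + 5*(-4*4)) - 1644199/61) = 1/(5*(50 - 16)/(-1 + 5*(-16)) - 1644199/61) = 1/(5*34/(-1 - 80) - 1644199/61) = 1/(5*34/(-81) - 1644199/61) = 1/(5*(-1/81)*34 - 1644199/61) = 1/(-170/81 - 1644199/61) = 1/(-133190489/4941) = -4941/133190489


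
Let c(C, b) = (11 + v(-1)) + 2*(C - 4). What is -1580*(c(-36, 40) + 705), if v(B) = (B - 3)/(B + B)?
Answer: -1008040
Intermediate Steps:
v(B) = (-3 + B)/(2*B) (v(B) = (-3 + B)/((2*B)) = (-3 + B)*(1/(2*B)) = (-3 + B)/(2*B))
c(C, b) = 5 + 2*C (c(C, b) = (11 + (½)*(-3 - 1)/(-1)) + 2*(C - 4) = (11 + (½)*(-1)*(-4)) + 2*(-4 + C) = (11 + 2) + (-8 + 2*C) = 13 + (-8 + 2*C) = 5 + 2*C)
-1580*(c(-36, 40) + 705) = -1580*((5 + 2*(-36)) + 705) = -1580*((5 - 72) + 705) = -1580*(-67 + 705) = -1580*638 = -1008040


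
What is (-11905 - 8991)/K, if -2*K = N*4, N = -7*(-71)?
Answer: 10448/497 ≈ 21.022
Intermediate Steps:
N = 497
K = -994 (K = -497*4/2 = -½*1988 = -994)
(-11905 - 8991)/K = (-11905 - 8991)/(-994) = -20896*(-1/994) = 10448/497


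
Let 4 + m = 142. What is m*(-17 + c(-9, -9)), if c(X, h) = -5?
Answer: -3036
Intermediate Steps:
m = 138 (m = -4 + 142 = 138)
m*(-17 + c(-9, -9)) = 138*(-17 - 5) = 138*(-22) = -3036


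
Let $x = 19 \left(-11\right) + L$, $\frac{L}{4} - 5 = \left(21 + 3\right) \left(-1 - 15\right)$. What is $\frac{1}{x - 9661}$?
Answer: $- \frac{1}{11386} \approx -8.7827 \cdot 10^{-5}$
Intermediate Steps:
$L = -1516$ ($L = 20 + 4 \left(21 + 3\right) \left(-1 - 15\right) = 20 + 4 \cdot 24 \left(-16\right) = 20 + 4 \left(-384\right) = 20 - 1536 = -1516$)
$x = -1725$ ($x = 19 \left(-11\right) - 1516 = -209 - 1516 = -1725$)
$\frac{1}{x - 9661} = \frac{1}{-1725 - 9661} = \frac{1}{-11386} = - \frac{1}{11386}$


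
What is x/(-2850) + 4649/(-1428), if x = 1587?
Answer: -2585981/678300 ≈ -3.8124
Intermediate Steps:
x/(-2850) + 4649/(-1428) = 1587/(-2850) + 4649/(-1428) = 1587*(-1/2850) + 4649*(-1/1428) = -529/950 - 4649/1428 = -2585981/678300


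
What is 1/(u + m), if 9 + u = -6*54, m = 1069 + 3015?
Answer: 1/3751 ≈ 0.00026660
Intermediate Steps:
m = 4084
u = -333 (u = -9 - 6*54 = -9 - 324 = -333)
1/(u + m) = 1/(-333 + 4084) = 1/3751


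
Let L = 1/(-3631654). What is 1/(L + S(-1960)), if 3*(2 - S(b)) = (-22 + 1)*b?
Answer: -3631654/49819029573 ≈ -7.2897e-5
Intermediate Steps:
L = -1/3631654 ≈ -2.7536e-7
S(b) = 2 + 7*b (S(b) = 2 - (-22 + 1)*b/3 = 2 - (-7)*b = 2 + 7*b)
1/(L + S(-1960)) = 1/(-1/3631654 + (2 + 7*(-1960))) = 1/(-1/3631654 + (2 - 13720)) = 1/(-1/3631654 - 13718) = 1/(-49819029573/3631654) = -3631654/49819029573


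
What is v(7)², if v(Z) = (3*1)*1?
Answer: 9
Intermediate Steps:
v(Z) = 3 (v(Z) = 3*1 = 3)
v(7)² = 3² = 9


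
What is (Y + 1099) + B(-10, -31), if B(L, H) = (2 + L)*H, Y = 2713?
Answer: 4060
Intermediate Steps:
B(L, H) = H*(2 + L)
(Y + 1099) + B(-10, -31) = (2713 + 1099) - 31*(2 - 10) = 3812 - 31*(-8) = 3812 + 248 = 4060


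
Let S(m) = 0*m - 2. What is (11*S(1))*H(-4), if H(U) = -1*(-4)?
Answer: -88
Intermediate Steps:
S(m) = -2 (S(m) = 0 - 2 = -2)
H(U) = 4
(11*S(1))*H(-4) = (11*(-2))*4 = -22*4 = -88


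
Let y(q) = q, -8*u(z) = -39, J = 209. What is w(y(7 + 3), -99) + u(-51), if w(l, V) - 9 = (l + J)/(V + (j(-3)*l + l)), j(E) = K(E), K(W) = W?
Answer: 11457/952 ≈ 12.035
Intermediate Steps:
j(E) = E
u(z) = 39/8 (u(z) = -1/8*(-39) = 39/8)
w(l, V) = 9 + (209 + l)/(V - 2*l) (w(l, V) = 9 + (l + 209)/(V + (-3*l + l)) = 9 + (209 + l)/(V - 2*l))
w(y(7 + 3), -99) + u(-51) = (209 - 17*(7 + 3) + 9*(-99))/(-99 - 2*(7 + 3)) + 39/8 = (209 - 17*10 - 891)/(-99 - 2*10) + 39/8 = (209 - 170 - 891)/(-99 - 20) + 39/8 = -852/(-119) + 39/8 = -1/119*(-852) + 39/8 = 852/119 + 39/8 = 11457/952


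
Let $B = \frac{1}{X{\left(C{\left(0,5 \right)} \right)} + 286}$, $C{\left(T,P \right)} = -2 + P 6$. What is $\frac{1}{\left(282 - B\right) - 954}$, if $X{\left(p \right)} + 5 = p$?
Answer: $- \frac{309}{207649} \approx -0.0014881$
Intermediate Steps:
$C{\left(T,P \right)} = -2 + 6 P$
$X{\left(p \right)} = -5 + p$
$B = \frac{1}{309}$ ($B = \frac{1}{\left(-5 + \left(-2 + 6 \cdot 5\right)\right) + 286} = \frac{1}{\left(-5 + \left(-2 + 30\right)\right) + 286} = \frac{1}{\left(-5 + 28\right) + 286} = \frac{1}{23 + 286} = \frac{1}{309} \approx 0.0032362$)
$\frac{1}{\left(282 - B\right) - 954} = \frac{1}{\left(282 - \frac{1}{309}\right) - 954} = \frac{1}{\frac{87137}{309} - 954} = \frac{1}{- \frac{207649}{309}} = - \frac{309}{207649}$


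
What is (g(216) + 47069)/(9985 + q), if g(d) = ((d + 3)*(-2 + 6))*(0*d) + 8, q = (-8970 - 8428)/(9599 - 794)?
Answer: 414512985/87900527 ≈ 4.7157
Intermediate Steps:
q = -17398/8805 ≈ -1.9759
g(d) = 8 (g(d) = ((3 + d)*4)*0 + 8 = (12 + 4*d)*0 + 8 = 0 + 8 = 8)
(g(216) + 47069)/(9985 + q) = (8 + 47069)/(9985 - 17398/8805) = 47077/(87900527/8805) = 47077*(8805/87900527) = 414512985/87900527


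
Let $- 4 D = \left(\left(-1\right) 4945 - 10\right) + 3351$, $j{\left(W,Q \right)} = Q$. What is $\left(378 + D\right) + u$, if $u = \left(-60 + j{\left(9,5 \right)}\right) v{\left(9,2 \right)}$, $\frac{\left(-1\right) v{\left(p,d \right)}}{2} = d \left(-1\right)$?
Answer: $559$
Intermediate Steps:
$v{\left(p,d \right)} = 2 d$ ($v{\left(p,d \right)} = - 2 d \left(-1\right) = - 2 \left(- d\right) = 2 d$)
$u = -220$ ($u = \left(-60 + 5\right) 2 \cdot 2 = \left(-55\right) 4 = -220$)
$D = 401$ ($D = - \frac{\left(\left(-1\right) 4945 - 10\right) + 3351}{4} = - \frac{\left(-4945 - 10\right) + 3351}{4} = - \frac{-4955 + 3351}{4} = \left(- \frac{1}{4}\right) \left(-1604\right) = 401$)
$\left(378 + D\right) + u = \left(378 + 401\right) - 220 = 779 - 220 = 559$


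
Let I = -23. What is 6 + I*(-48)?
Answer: 1110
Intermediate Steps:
6 + I*(-48) = 6 - 23*(-48) = 6 + 1104 = 1110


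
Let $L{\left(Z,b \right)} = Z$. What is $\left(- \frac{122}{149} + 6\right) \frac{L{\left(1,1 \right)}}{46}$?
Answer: $\frac{386}{3427} \approx 0.11263$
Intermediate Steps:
$\left(- \frac{122}{149} + 6\right) \frac{L{\left(1,1 \right)}}{46} = \left(- \frac{122}{149} + 6\right) 1 \cdot \frac{1}{46} = \left(\left(-122\right) \frac{1}{149} + 6\right) 1 \cdot \frac{1}{46} = \left(- \frac{122}{149} + 6\right) \frac{1}{46} = \frac{772}{149} \cdot \frac{1}{46} = \frac{386}{3427}$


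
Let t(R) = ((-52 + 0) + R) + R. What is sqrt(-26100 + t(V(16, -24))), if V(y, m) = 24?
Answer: 2*I*sqrt(6526) ≈ 161.57*I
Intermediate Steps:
t(R) = -52 + 2*R (t(R) = (-52 + R) + R = -52 + 2*R)
sqrt(-26100 + t(V(16, -24))) = sqrt(-26100 + (-52 + 2*24)) = sqrt(-26100 + (-52 + 48)) = sqrt(-26100 - 4) = sqrt(-26104) = 2*I*sqrt(6526)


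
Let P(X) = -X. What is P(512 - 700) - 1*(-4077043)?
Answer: 4077231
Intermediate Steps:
P(512 - 700) - 1*(-4077043) = -(512 - 700) - 1*(-4077043) = -1*(-188) + 4077043 = 188 + 4077043 = 4077231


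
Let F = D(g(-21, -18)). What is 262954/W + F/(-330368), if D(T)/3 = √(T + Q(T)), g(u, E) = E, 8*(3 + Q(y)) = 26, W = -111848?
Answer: -131477/55924 - 3*I*√71/660736 ≈ -2.351 - 3.8258e-5*I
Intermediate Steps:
Q(y) = ¼ (Q(y) = -3 + (⅛)*26 = -3 + 13/4 = ¼)
D(T) = 3*√(¼ + T) (D(T) = 3*√(T + ¼) = 3*√(¼ + T))
F = 3*I*√71/2 (F = 3*√(1 + 4*(-18))/2 = 3*√(1 - 72)/2 = 3*√(-71)/2 = 3*(I*√71)/2 = 3*I*√71/2 ≈ 12.639*I)
262954/W + F/(-330368) = 262954/(-111848) + (3*I*√71/2)/(-330368) = 262954*(-1/111848) + (3*I*√71/2)*(-1/330368) = -131477/55924 - 3*I*√71/660736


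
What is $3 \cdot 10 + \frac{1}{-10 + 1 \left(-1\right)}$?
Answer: $\frac{329}{11} \approx 29.909$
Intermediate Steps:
$3 \cdot 10 + \frac{1}{-10 + 1 \left(-1\right)} = 30 + \frac{1}{-10 - 1} = 30 + \frac{1}{-11} = 30 - \frac{1}{11} = \frac{329}{11}$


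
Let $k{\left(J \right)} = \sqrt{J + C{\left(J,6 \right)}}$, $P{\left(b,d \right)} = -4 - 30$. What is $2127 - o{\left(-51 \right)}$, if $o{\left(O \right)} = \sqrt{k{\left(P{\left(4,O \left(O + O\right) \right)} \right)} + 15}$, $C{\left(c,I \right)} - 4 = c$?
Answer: $2123 - i \approx 2123.0 - 1.0 i$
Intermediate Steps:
$C{\left(c,I \right)} = 4 + c$
$P{\left(b,d \right)} = -34$ ($P{\left(b,d \right)} = -4 - 30 = -34$)
$k{\left(J \right)} = \sqrt{4 + 2 J}$ ($k{\left(J \right)} = \sqrt{J + \left(4 + J\right)} = \sqrt{4 + 2 J}$)
$o{\left(O \right)} = 4 + i$ ($o{\left(O \right)} = \sqrt{\sqrt{4 + 2 \left(-34\right)} + 15} = \sqrt{\sqrt{4 - 68} + 15} = \sqrt{\sqrt{-64} + 15} = \sqrt{8 i + 15} = \sqrt{15 + 8 i} = 4 + i$)
$2127 - o{\left(-51 \right)} = 2127 - \left(4 + i\right) = 2123 - i$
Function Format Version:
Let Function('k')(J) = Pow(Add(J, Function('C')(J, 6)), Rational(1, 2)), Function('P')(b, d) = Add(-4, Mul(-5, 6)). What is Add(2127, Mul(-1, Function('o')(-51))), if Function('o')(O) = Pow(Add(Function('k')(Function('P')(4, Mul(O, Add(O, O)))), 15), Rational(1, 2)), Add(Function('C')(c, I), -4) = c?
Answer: Add(2123, Mul(-1, I)) ≈ Add(2123.0, Mul(-1.0000, I))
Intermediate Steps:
Function('C')(c, I) = Add(4, c)
Function('P')(b, d) = -34 (Function('P')(b, d) = Add(-4, -30) = -34)
Function('k')(J) = Pow(Add(4, Mul(2, J)), Rational(1, 2)) (Function('k')(J) = Pow(Add(J, Add(4, J)), Rational(1, 2)) = Pow(Add(4, Mul(2, J)), Rational(1, 2)))
Function('o')(O) = Add(4, I) (Function('o')(O) = Pow(Add(Pow(Add(4, Mul(2, -34)), Rational(1, 2)), 15), Rational(1, 2)) = Pow(Add(Pow(Add(4, -68), Rational(1, 2)), 15), Rational(1, 2)) = Pow(Add(Pow(-64, Rational(1, 2)), 15), Rational(1, 2)) = Pow(Add(Mul(8, I), 15), Rational(1, 2)) = Pow(Add(15, Mul(8, I)), Rational(1, 2)) = Add(4, I))
Add(2127, Mul(-1, Function('o')(-51))) = Add(2127, Mul(-1, Add(4, I))) = Add(2127, Add(-4, Mul(-1, I))) = Add(2123, Mul(-1, I))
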